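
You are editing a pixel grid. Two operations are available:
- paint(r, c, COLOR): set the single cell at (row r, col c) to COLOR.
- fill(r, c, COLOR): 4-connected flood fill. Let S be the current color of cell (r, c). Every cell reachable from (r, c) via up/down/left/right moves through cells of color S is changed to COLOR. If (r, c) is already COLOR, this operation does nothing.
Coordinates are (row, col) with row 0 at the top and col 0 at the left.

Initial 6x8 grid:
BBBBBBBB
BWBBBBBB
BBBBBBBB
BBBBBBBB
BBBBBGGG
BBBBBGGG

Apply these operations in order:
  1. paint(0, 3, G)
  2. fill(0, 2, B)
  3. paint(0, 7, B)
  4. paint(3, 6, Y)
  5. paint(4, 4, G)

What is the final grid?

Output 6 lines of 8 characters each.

After op 1 paint(0,3,G):
BBBGBBBB
BWBBBBBB
BBBBBBBB
BBBBBBBB
BBBBBGGG
BBBBBGGG
After op 2 fill(0,2,B) [0 cells changed]:
BBBGBBBB
BWBBBBBB
BBBBBBBB
BBBBBBBB
BBBBBGGG
BBBBBGGG
After op 3 paint(0,7,B):
BBBGBBBB
BWBBBBBB
BBBBBBBB
BBBBBBBB
BBBBBGGG
BBBBBGGG
After op 4 paint(3,6,Y):
BBBGBBBB
BWBBBBBB
BBBBBBBB
BBBBBBYB
BBBBBGGG
BBBBBGGG
After op 5 paint(4,4,G):
BBBGBBBB
BWBBBBBB
BBBBBBBB
BBBBBBYB
BBBBGGGG
BBBBBGGG

Answer: BBBGBBBB
BWBBBBBB
BBBBBBBB
BBBBBBYB
BBBBGGGG
BBBBBGGG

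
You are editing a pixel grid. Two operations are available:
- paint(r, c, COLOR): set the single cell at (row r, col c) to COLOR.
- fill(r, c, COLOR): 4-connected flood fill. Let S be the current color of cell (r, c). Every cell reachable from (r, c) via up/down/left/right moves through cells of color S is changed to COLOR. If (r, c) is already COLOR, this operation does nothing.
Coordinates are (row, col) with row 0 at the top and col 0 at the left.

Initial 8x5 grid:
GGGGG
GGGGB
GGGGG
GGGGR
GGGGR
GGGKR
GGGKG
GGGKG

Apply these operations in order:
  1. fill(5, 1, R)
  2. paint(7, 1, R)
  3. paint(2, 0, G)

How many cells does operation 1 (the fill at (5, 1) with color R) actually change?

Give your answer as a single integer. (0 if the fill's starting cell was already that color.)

After op 1 fill(5,1,R) [31 cells changed]:
RRRRR
RRRRB
RRRRR
RRRRR
RRRRR
RRRKR
RRRKG
RRRKG

Answer: 31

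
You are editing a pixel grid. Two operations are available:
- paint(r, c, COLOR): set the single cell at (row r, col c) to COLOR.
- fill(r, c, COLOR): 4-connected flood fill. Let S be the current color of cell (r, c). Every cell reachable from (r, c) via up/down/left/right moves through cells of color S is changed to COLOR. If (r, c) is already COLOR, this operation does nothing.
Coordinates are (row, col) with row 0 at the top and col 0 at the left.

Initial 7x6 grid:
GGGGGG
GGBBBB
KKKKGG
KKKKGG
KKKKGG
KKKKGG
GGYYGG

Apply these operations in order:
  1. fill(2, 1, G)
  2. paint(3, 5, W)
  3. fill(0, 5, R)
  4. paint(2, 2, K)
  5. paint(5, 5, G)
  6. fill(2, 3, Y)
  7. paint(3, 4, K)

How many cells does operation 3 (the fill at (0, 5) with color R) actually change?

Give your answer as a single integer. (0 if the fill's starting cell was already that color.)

Answer: 35

Derivation:
After op 1 fill(2,1,G) [16 cells changed]:
GGGGGG
GGBBBB
GGGGGG
GGGGGG
GGGGGG
GGGGGG
GGYYGG
After op 2 paint(3,5,W):
GGGGGG
GGBBBB
GGGGGG
GGGGGW
GGGGGG
GGGGGG
GGYYGG
After op 3 fill(0,5,R) [35 cells changed]:
RRRRRR
RRBBBB
RRRRRR
RRRRRW
RRRRRR
RRRRRR
RRYYRR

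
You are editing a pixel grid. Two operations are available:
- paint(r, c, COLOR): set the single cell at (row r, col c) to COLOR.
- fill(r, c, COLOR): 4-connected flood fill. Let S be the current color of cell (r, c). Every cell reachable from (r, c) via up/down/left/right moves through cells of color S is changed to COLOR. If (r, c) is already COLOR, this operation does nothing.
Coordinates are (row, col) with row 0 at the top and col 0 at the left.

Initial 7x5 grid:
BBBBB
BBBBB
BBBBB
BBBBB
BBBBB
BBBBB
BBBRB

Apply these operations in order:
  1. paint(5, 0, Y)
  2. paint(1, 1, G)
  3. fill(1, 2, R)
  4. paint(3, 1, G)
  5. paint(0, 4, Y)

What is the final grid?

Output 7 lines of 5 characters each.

After op 1 paint(5,0,Y):
BBBBB
BBBBB
BBBBB
BBBBB
BBBBB
YBBBB
BBBRB
After op 2 paint(1,1,G):
BBBBB
BGBBB
BBBBB
BBBBB
BBBBB
YBBBB
BBBRB
After op 3 fill(1,2,R) [32 cells changed]:
RRRRR
RGRRR
RRRRR
RRRRR
RRRRR
YRRRR
RRRRR
After op 4 paint(3,1,G):
RRRRR
RGRRR
RRRRR
RGRRR
RRRRR
YRRRR
RRRRR
After op 5 paint(0,4,Y):
RRRRY
RGRRR
RRRRR
RGRRR
RRRRR
YRRRR
RRRRR

Answer: RRRRY
RGRRR
RRRRR
RGRRR
RRRRR
YRRRR
RRRRR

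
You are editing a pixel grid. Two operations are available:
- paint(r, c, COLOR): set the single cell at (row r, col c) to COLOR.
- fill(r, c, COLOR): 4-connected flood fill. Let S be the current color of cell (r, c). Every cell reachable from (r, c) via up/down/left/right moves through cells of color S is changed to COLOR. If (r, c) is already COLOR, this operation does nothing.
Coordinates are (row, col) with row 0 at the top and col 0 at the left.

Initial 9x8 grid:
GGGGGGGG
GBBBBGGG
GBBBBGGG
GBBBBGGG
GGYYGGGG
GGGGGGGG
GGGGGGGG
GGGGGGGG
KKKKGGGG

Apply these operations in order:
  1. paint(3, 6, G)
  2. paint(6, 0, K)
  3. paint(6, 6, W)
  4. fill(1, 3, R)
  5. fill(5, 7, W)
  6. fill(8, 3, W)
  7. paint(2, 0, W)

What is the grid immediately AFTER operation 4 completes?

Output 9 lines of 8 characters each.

After op 1 paint(3,6,G):
GGGGGGGG
GBBBBGGG
GBBBBGGG
GBBBBGGG
GGYYGGGG
GGGGGGGG
GGGGGGGG
GGGGGGGG
KKKKGGGG
After op 2 paint(6,0,K):
GGGGGGGG
GBBBBGGG
GBBBBGGG
GBBBBGGG
GGYYGGGG
GGGGGGGG
KGGGGGGG
GGGGGGGG
KKKKGGGG
After op 3 paint(6,6,W):
GGGGGGGG
GBBBBGGG
GBBBBGGG
GBBBBGGG
GGYYGGGG
GGGGGGGG
KGGGGGWG
GGGGGGGG
KKKKGGGG
After op 4 fill(1,3,R) [12 cells changed]:
GGGGGGGG
GRRRRGGG
GRRRRGGG
GRRRRGGG
GGYYGGGG
GGGGGGGG
KGGGGGWG
GGGGGGGG
KKKKGGGG

Answer: GGGGGGGG
GRRRRGGG
GRRRRGGG
GRRRRGGG
GGYYGGGG
GGGGGGGG
KGGGGGWG
GGGGGGGG
KKKKGGGG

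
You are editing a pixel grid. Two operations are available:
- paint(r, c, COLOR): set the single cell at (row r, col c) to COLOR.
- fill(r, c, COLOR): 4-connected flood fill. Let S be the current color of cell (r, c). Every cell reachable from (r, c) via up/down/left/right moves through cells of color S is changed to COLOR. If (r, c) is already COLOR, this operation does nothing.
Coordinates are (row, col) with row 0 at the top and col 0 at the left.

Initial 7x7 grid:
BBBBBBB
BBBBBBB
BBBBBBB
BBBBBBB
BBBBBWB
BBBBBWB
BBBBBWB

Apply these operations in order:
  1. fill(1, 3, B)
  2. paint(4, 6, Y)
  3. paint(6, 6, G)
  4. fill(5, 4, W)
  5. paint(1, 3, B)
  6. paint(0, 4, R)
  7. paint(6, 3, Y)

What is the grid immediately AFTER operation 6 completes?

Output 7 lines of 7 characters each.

Answer: WWWWRWW
WWWBWWW
WWWWWWW
WWWWWWW
WWWWWWY
WWWWWWB
WWWWWWG

Derivation:
After op 1 fill(1,3,B) [0 cells changed]:
BBBBBBB
BBBBBBB
BBBBBBB
BBBBBBB
BBBBBWB
BBBBBWB
BBBBBWB
After op 2 paint(4,6,Y):
BBBBBBB
BBBBBBB
BBBBBBB
BBBBBBB
BBBBBWY
BBBBBWB
BBBBBWB
After op 3 paint(6,6,G):
BBBBBBB
BBBBBBB
BBBBBBB
BBBBBBB
BBBBBWY
BBBBBWB
BBBBBWG
After op 4 fill(5,4,W) [43 cells changed]:
WWWWWWW
WWWWWWW
WWWWWWW
WWWWWWW
WWWWWWY
WWWWWWB
WWWWWWG
After op 5 paint(1,3,B):
WWWWWWW
WWWBWWW
WWWWWWW
WWWWWWW
WWWWWWY
WWWWWWB
WWWWWWG
After op 6 paint(0,4,R):
WWWWRWW
WWWBWWW
WWWWWWW
WWWWWWW
WWWWWWY
WWWWWWB
WWWWWWG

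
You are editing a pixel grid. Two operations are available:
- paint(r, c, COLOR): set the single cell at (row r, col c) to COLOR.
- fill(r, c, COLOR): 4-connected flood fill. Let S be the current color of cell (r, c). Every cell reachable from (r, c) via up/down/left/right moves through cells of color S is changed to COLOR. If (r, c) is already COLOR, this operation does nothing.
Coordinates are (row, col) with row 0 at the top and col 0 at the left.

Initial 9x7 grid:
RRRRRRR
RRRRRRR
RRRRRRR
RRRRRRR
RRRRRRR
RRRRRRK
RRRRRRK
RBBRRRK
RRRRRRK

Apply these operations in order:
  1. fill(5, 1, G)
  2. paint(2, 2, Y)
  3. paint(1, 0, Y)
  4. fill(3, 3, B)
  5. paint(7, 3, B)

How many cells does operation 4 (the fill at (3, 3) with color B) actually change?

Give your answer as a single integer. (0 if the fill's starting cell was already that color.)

Answer: 55

Derivation:
After op 1 fill(5,1,G) [57 cells changed]:
GGGGGGG
GGGGGGG
GGGGGGG
GGGGGGG
GGGGGGG
GGGGGGK
GGGGGGK
GBBGGGK
GGGGGGK
After op 2 paint(2,2,Y):
GGGGGGG
GGGGGGG
GGYGGGG
GGGGGGG
GGGGGGG
GGGGGGK
GGGGGGK
GBBGGGK
GGGGGGK
After op 3 paint(1,0,Y):
GGGGGGG
YGGGGGG
GGYGGGG
GGGGGGG
GGGGGGG
GGGGGGK
GGGGGGK
GBBGGGK
GGGGGGK
After op 4 fill(3,3,B) [55 cells changed]:
BBBBBBB
YBBBBBB
BBYBBBB
BBBBBBB
BBBBBBB
BBBBBBK
BBBBBBK
BBBBBBK
BBBBBBK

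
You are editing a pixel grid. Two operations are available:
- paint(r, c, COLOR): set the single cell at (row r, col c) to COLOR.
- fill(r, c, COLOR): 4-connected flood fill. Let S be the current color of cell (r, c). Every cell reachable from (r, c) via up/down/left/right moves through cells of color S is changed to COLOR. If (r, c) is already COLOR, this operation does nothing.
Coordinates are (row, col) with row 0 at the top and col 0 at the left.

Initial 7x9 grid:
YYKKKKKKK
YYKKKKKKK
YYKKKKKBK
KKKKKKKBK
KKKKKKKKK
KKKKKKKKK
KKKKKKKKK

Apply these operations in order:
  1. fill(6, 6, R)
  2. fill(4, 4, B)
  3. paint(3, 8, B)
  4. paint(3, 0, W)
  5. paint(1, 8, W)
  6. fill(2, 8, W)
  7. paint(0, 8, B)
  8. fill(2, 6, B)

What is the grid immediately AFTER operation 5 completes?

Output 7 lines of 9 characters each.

Answer: YYBBBBBBB
YYBBBBBBW
YYBBBBBBB
WBBBBBBBB
BBBBBBBBB
BBBBBBBBB
BBBBBBBBB

Derivation:
After op 1 fill(6,6,R) [55 cells changed]:
YYRRRRRRR
YYRRRRRRR
YYRRRRRBR
RRRRRRRBR
RRRRRRRRR
RRRRRRRRR
RRRRRRRRR
After op 2 fill(4,4,B) [55 cells changed]:
YYBBBBBBB
YYBBBBBBB
YYBBBBBBB
BBBBBBBBB
BBBBBBBBB
BBBBBBBBB
BBBBBBBBB
After op 3 paint(3,8,B):
YYBBBBBBB
YYBBBBBBB
YYBBBBBBB
BBBBBBBBB
BBBBBBBBB
BBBBBBBBB
BBBBBBBBB
After op 4 paint(3,0,W):
YYBBBBBBB
YYBBBBBBB
YYBBBBBBB
WBBBBBBBB
BBBBBBBBB
BBBBBBBBB
BBBBBBBBB
After op 5 paint(1,8,W):
YYBBBBBBB
YYBBBBBBW
YYBBBBBBB
WBBBBBBBB
BBBBBBBBB
BBBBBBBBB
BBBBBBBBB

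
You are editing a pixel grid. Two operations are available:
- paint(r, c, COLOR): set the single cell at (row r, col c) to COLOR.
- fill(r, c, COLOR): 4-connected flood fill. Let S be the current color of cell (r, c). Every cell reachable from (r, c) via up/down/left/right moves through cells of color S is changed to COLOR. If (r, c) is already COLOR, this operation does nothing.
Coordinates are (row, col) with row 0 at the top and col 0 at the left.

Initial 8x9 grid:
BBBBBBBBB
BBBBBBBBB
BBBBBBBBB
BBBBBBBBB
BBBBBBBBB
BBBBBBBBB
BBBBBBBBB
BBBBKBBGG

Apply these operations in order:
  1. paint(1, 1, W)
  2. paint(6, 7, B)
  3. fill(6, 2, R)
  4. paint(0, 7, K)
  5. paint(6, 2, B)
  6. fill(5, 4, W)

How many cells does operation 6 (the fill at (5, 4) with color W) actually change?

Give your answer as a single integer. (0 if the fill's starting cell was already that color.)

Answer: 66

Derivation:
After op 1 paint(1,1,W):
BBBBBBBBB
BWBBBBBBB
BBBBBBBBB
BBBBBBBBB
BBBBBBBBB
BBBBBBBBB
BBBBBBBBB
BBBBKBBGG
After op 2 paint(6,7,B):
BBBBBBBBB
BWBBBBBBB
BBBBBBBBB
BBBBBBBBB
BBBBBBBBB
BBBBBBBBB
BBBBBBBBB
BBBBKBBGG
After op 3 fill(6,2,R) [68 cells changed]:
RRRRRRRRR
RWRRRRRRR
RRRRRRRRR
RRRRRRRRR
RRRRRRRRR
RRRRRRRRR
RRRRRRRRR
RRRRKRRGG
After op 4 paint(0,7,K):
RRRRRRRKR
RWRRRRRRR
RRRRRRRRR
RRRRRRRRR
RRRRRRRRR
RRRRRRRRR
RRRRRRRRR
RRRRKRRGG
After op 5 paint(6,2,B):
RRRRRRRKR
RWRRRRRRR
RRRRRRRRR
RRRRRRRRR
RRRRRRRRR
RRRRRRRRR
RRBRRRRRR
RRRRKRRGG
After op 6 fill(5,4,W) [66 cells changed]:
WWWWWWWKW
WWWWWWWWW
WWWWWWWWW
WWWWWWWWW
WWWWWWWWW
WWWWWWWWW
WWBWWWWWW
WWWWKWWGG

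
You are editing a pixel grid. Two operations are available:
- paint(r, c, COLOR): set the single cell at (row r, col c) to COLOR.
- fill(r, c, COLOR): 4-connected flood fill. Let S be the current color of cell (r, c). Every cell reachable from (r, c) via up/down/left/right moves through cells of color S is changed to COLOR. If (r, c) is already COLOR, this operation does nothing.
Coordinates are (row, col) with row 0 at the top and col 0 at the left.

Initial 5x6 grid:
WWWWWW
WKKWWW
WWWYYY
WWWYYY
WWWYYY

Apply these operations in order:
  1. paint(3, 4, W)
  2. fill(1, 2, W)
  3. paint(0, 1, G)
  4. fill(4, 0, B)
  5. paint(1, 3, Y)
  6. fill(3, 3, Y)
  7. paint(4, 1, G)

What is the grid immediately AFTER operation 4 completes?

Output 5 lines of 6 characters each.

After op 1 paint(3,4,W):
WWWWWW
WKKWWW
WWWYYY
WWWYWY
WWWYYY
After op 2 fill(1,2,W) [2 cells changed]:
WWWWWW
WWWWWW
WWWYYY
WWWYWY
WWWYYY
After op 3 paint(0,1,G):
WGWWWW
WWWWWW
WWWYYY
WWWYWY
WWWYYY
After op 4 fill(4,0,B) [20 cells changed]:
BGBBBB
BBBBBB
BBBYYY
BBBYWY
BBBYYY

Answer: BGBBBB
BBBBBB
BBBYYY
BBBYWY
BBBYYY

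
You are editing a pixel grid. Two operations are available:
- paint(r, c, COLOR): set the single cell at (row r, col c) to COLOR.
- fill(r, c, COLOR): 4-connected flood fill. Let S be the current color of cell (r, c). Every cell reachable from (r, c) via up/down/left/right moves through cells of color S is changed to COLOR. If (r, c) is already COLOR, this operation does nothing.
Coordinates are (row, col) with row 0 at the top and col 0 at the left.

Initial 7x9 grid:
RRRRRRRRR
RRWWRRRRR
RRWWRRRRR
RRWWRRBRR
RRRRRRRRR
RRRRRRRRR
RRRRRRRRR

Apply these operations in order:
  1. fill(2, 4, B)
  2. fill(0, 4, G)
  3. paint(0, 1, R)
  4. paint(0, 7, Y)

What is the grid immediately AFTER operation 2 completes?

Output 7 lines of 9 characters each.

After op 1 fill(2,4,B) [56 cells changed]:
BBBBBBBBB
BBWWBBBBB
BBWWBBBBB
BBWWBBBBB
BBBBBBBBB
BBBBBBBBB
BBBBBBBBB
After op 2 fill(0,4,G) [57 cells changed]:
GGGGGGGGG
GGWWGGGGG
GGWWGGGGG
GGWWGGGGG
GGGGGGGGG
GGGGGGGGG
GGGGGGGGG

Answer: GGGGGGGGG
GGWWGGGGG
GGWWGGGGG
GGWWGGGGG
GGGGGGGGG
GGGGGGGGG
GGGGGGGGG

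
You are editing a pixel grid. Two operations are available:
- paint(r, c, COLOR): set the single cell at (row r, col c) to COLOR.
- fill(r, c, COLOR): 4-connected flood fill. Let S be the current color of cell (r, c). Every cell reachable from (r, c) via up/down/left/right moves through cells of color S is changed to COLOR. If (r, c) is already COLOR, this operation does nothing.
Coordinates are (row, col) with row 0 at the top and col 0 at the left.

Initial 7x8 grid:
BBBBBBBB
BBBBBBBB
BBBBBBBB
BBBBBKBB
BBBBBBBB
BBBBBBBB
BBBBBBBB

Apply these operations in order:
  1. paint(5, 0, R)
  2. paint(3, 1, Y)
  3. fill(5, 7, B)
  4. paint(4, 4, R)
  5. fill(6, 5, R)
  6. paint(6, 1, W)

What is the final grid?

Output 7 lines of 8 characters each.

Answer: RRRRRRRR
RRRRRRRR
RRRRRRRR
RYRRRKRR
RRRRRRRR
RRRRRRRR
RWRRRRRR

Derivation:
After op 1 paint(5,0,R):
BBBBBBBB
BBBBBBBB
BBBBBBBB
BBBBBKBB
BBBBBBBB
RBBBBBBB
BBBBBBBB
After op 2 paint(3,1,Y):
BBBBBBBB
BBBBBBBB
BBBBBBBB
BYBBBKBB
BBBBBBBB
RBBBBBBB
BBBBBBBB
After op 3 fill(5,7,B) [0 cells changed]:
BBBBBBBB
BBBBBBBB
BBBBBBBB
BYBBBKBB
BBBBBBBB
RBBBBBBB
BBBBBBBB
After op 4 paint(4,4,R):
BBBBBBBB
BBBBBBBB
BBBBBBBB
BYBBBKBB
BBBBRBBB
RBBBBBBB
BBBBBBBB
After op 5 fill(6,5,R) [52 cells changed]:
RRRRRRRR
RRRRRRRR
RRRRRRRR
RYRRRKRR
RRRRRRRR
RRRRRRRR
RRRRRRRR
After op 6 paint(6,1,W):
RRRRRRRR
RRRRRRRR
RRRRRRRR
RYRRRKRR
RRRRRRRR
RRRRRRRR
RWRRRRRR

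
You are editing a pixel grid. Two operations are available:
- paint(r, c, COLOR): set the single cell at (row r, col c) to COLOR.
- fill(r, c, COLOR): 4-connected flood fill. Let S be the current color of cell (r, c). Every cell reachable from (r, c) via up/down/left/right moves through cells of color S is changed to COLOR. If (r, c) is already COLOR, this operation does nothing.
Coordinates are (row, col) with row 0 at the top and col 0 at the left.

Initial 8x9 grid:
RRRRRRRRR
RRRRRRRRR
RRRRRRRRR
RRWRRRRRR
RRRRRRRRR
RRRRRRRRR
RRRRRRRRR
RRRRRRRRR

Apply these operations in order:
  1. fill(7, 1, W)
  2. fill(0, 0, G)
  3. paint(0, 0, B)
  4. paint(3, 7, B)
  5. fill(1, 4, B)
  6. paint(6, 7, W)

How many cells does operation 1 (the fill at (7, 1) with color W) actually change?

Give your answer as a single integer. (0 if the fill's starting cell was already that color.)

Answer: 71

Derivation:
After op 1 fill(7,1,W) [71 cells changed]:
WWWWWWWWW
WWWWWWWWW
WWWWWWWWW
WWWWWWWWW
WWWWWWWWW
WWWWWWWWW
WWWWWWWWW
WWWWWWWWW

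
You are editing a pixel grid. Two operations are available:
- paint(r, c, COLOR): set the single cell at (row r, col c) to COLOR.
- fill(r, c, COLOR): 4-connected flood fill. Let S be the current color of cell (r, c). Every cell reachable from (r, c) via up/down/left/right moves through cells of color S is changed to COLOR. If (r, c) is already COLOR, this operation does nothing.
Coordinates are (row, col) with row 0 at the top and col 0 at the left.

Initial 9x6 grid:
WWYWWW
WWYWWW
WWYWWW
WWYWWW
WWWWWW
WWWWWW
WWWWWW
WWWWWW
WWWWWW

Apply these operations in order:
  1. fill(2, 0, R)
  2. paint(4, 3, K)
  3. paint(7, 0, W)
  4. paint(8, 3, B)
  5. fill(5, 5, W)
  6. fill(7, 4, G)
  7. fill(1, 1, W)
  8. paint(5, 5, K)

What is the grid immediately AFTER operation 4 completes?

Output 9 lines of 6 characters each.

Answer: RRYRRR
RRYRRR
RRYRRR
RRYRRR
RRRKRR
RRRRRR
RRRRRR
WRRRRR
RRRBRR

Derivation:
After op 1 fill(2,0,R) [50 cells changed]:
RRYRRR
RRYRRR
RRYRRR
RRYRRR
RRRRRR
RRRRRR
RRRRRR
RRRRRR
RRRRRR
After op 2 paint(4,3,K):
RRYRRR
RRYRRR
RRYRRR
RRYRRR
RRRKRR
RRRRRR
RRRRRR
RRRRRR
RRRRRR
After op 3 paint(7,0,W):
RRYRRR
RRYRRR
RRYRRR
RRYRRR
RRRKRR
RRRRRR
RRRRRR
WRRRRR
RRRRRR
After op 4 paint(8,3,B):
RRYRRR
RRYRRR
RRYRRR
RRYRRR
RRRKRR
RRRRRR
RRRRRR
WRRRRR
RRRBRR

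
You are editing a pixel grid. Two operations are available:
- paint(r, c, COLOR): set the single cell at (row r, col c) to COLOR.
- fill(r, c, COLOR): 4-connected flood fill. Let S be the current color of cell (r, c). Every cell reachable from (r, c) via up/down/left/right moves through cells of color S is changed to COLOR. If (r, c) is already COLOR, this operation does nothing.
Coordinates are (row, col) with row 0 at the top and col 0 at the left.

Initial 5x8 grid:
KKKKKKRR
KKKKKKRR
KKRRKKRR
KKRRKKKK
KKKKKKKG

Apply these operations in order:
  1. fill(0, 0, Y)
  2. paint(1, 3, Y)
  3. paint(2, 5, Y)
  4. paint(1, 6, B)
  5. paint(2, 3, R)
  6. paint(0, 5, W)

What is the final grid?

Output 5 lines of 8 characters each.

Answer: YYYYYWRR
YYYYYYBR
YYRRYYRR
YYRRYYYY
YYYYYYYG

Derivation:
After op 1 fill(0,0,Y) [29 cells changed]:
YYYYYYRR
YYYYYYRR
YYRRYYRR
YYRRYYYY
YYYYYYYG
After op 2 paint(1,3,Y):
YYYYYYRR
YYYYYYRR
YYRRYYRR
YYRRYYYY
YYYYYYYG
After op 3 paint(2,5,Y):
YYYYYYRR
YYYYYYRR
YYRRYYRR
YYRRYYYY
YYYYYYYG
After op 4 paint(1,6,B):
YYYYYYRR
YYYYYYBR
YYRRYYRR
YYRRYYYY
YYYYYYYG
After op 5 paint(2,3,R):
YYYYYYRR
YYYYYYBR
YYRRYYRR
YYRRYYYY
YYYYYYYG
After op 6 paint(0,5,W):
YYYYYWRR
YYYYYYBR
YYRRYYRR
YYRRYYYY
YYYYYYYG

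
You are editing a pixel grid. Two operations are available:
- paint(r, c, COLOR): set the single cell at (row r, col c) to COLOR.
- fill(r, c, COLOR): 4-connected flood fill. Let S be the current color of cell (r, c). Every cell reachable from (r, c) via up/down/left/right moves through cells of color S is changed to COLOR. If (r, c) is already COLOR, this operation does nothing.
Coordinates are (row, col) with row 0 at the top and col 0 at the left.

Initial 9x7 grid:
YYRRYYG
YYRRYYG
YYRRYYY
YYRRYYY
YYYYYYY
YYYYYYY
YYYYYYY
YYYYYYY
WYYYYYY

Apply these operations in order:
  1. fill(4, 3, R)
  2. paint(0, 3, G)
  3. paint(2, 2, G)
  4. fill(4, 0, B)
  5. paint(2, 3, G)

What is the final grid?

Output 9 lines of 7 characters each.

After op 1 fill(4,3,R) [52 cells changed]:
RRRRRRG
RRRRRRG
RRRRRRR
RRRRRRR
RRRRRRR
RRRRRRR
RRRRRRR
RRRRRRR
WRRRRRR
After op 2 paint(0,3,G):
RRRGRRG
RRRRRRG
RRRRRRR
RRRRRRR
RRRRRRR
RRRRRRR
RRRRRRR
RRRRRRR
WRRRRRR
After op 3 paint(2,2,G):
RRRGRRG
RRRRRRG
RRGRRRR
RRRRRRR
RRRRRRR
RRRRRRR
RRRRRRR
RRRRRRR
WRRRRRR
After op 4 fill(4,0,B) [58 cells changed]:
BBBGBBG
BBBBBBG
BBGBBBB
BBBBBBB
BBBBBBB
BBBBBBB
BBBBBBB
BBBBBBB
WBBBBBB
After op 5 paint(2,3,G):
BBBGBBG
BBBBBBG
BBGGBBB
BBBBBBB
BBBBBBB
BBBBBBB
BBBBBBB
BBBBBBB
WBBBBBB

Answer: BBBGBBG
BBBBBBG
BBGGBBB
BBBBBBB
BBBBBBB
BBBBBBB
BBBBBBB
BBBBBBB
WBBBBBB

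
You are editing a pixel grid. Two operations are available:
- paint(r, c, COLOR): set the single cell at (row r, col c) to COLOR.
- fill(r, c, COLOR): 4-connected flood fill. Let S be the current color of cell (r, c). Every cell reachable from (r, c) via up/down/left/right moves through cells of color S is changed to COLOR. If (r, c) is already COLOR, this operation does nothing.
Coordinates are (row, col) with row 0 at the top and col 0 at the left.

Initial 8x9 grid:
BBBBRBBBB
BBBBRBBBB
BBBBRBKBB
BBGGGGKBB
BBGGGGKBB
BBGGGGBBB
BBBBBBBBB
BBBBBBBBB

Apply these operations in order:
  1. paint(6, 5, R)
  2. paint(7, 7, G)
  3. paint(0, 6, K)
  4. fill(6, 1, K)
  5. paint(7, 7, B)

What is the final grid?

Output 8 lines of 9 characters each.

Answer: KKKKRKKKK
KKKKRKKKK
KKKKRKKKK
KKGGGGKKK
KKGGGGKKK
KKGGGGKKK
KKKKKRKKK
KKKKKKKBK

Derivation:
After op 1 paint(6,5,R):
BBBBRBBBB
BBBBRBBBB
BBBBRBKBB
BBGGGGKBB
BBGGGGKBB
BBGGGGBBB
BBBBBRBBB
BBBBBBBBB
After op 2 paint(7,7,G):
BBBBRBBBB
BBBBRBBBB
BBBBRBKBB
BBGGGGKBB
BBGGGGKBB
BBGGGGBBB
BBBBBRBBB
BBBBBBBGB
After op 3 paint(0,6,K):
BBBBRBKBB
BBBBRBBBB
BBBBRBKBB
BBGGGGKBB
BBGGGGKBB
BBGGGGBBB
BBBBBRBBB
BBBBBBBGB
After op 4 fill(6,1,K) [51 cells changed]:
KKKKRKKKK
KKKKRKKKK
KKKKRKKKK
KKGGGGKKK
KKGGGGKKK
KKGGGGKKK
KKKKKRKKK
KKKKKKKGK
After op 5 paint(7,7,B):
KKKKRKKKK
KKKKRKKKK
KKKKRKKKK
KKGGGGKKK
KKGGGGKKK
KKGGGGKKK
KKKKKRKKK
KKKKKKKBK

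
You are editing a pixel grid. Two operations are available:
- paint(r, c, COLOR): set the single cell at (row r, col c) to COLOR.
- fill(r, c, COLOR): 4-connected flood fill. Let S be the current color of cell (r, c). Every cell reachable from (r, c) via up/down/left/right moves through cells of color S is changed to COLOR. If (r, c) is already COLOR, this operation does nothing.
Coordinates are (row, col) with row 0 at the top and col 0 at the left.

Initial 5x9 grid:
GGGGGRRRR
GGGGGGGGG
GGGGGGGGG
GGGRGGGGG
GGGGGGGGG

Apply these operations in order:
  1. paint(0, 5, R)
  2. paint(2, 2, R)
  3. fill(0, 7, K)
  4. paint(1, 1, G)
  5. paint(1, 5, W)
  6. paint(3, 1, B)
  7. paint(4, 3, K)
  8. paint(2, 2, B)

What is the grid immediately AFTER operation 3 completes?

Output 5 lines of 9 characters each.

Answer: GGGGGKKKK
GGGGGGGGG
GGRGGGGGG
GGGRGGGGG
GGGGGGGGG

Derivation:
After op 1 paint(0,5,R):
GGGGGRRRR
GGGGGGGGG
GGGGGGGGG
GGGRGGGGG
GGGGGGGGG
After op 2 paint(2,2,R):
GGGGGRRRR
GGGGGGGGG
GGRGGGGGG
GGGRGGGGG
GGGGGGGGG
After op 3 fill(0,7,K) [4 cells changed]:
GGGGGKKKK
GGGGGGGGG
GGRGGGGGG
GGGRGGGGG
GGGGGGGGG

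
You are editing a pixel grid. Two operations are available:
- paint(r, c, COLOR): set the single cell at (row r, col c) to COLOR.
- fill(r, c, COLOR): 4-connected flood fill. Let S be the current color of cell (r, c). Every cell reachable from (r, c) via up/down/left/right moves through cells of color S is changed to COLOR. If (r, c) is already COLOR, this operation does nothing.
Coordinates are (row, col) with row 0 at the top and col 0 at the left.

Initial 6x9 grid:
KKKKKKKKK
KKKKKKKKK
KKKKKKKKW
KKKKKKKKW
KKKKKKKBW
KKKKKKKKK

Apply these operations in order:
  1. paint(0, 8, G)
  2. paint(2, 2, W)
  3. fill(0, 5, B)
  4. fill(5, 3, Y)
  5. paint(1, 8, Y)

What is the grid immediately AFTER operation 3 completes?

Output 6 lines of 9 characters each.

Answer: BBBBBBBBG
BBBBBBBBB
BBWBBBBBW
BBBBBBBBW
BBBBBBBBW
BBBBBBBBB

Derivation:
After op 1 paint(0,8,G):
KKKKKKKKG
KKKKKKKKK
KKKKKKKKW
KKKKKKKKW
KKKKKKKBW
KKKKKKKKK
After op 2 paint(2,2,W):
KKKKKKKKG
KKKKKKKKK
KKWKKKKKW
KKKKKKKKW
KKKKKKKBW
KKKKKKKKK
After op 3 fill(0,5,B) [48 cells changed]:
BBBBBBBBG
BBBBBBBBB
BBWBBBBBW
BBBBBBBBW
BBBBBBBBW
BBBBBBBBB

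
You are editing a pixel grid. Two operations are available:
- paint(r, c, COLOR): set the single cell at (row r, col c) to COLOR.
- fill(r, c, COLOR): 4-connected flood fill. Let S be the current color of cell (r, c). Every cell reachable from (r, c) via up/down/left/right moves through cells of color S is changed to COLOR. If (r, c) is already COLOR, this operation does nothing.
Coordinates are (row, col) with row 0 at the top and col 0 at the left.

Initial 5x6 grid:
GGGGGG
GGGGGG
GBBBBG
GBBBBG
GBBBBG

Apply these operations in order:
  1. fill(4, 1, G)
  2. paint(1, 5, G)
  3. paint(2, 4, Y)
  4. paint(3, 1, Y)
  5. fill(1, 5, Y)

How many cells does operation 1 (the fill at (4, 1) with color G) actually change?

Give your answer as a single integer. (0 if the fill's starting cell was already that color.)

Answer: 12

Derivation:
After op 1 fill(4,1,G) [12 cells changed]:
GGGGGG
GGGGGG
GGGGGG
GGGGGG
GGGGGG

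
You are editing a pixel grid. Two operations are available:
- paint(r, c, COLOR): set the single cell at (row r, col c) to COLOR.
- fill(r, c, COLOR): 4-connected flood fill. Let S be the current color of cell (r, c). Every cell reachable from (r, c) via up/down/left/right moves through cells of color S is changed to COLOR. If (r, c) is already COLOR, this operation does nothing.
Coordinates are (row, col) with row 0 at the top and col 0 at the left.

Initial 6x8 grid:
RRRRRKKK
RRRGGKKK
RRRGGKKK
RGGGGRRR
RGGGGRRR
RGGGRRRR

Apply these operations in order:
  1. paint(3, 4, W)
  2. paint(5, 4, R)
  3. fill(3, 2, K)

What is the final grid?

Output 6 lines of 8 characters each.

After op 1 paint(3,4,W):
RRRRRKKK
RRRGGKKK
RRRGGKKK
RGGGWRRR
RGGGGRRR
RGGGRRRR
After op 2 paint(5,4,R):
RRRRRKKK
RRRGGKKK
RRRGGKKK
RGGGWRRR
RGGGGRRR
RGGGRRRR
After op 3 fill(3,2,K) [14 cells changed]:
RRRRRKKK
RRRKKKKK
RRRKKKKK
RKKKWRRR
RKKKKRRR
RKKKRRRR

Answer: RRRRRKKK
RRRKKKKK
RRRKKKKK
RKKKWRRR
RKKKKRRR
RKKKRRRR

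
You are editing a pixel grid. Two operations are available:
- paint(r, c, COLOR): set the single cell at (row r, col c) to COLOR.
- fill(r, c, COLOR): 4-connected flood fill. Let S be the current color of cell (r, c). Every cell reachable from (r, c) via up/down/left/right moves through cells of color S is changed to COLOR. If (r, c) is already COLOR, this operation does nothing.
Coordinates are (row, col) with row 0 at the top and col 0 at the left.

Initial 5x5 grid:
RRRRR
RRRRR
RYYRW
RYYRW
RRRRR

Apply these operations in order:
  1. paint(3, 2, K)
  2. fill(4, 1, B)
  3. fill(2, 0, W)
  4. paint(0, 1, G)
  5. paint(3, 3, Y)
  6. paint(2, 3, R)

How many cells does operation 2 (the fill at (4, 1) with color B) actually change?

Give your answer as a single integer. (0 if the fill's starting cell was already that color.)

After op 1 paint(3,2,K):
RRRRR
RRRRR
RYYRW
RYKRW
RRRRR
After op 2 fill(4,1,B) [19 cells changed]:
BBBBB
BBBBB
BYYBW
BYKBW
BBBBB

Answer: 19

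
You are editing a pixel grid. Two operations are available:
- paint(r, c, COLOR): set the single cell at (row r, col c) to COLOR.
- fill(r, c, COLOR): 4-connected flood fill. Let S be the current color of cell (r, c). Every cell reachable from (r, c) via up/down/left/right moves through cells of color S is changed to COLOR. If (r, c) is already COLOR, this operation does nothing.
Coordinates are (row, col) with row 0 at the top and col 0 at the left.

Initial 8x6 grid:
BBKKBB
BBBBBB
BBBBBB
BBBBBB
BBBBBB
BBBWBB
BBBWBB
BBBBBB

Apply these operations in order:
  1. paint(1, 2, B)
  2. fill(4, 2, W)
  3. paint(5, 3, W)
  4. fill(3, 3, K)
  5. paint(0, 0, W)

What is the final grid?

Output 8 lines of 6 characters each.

Answer: WKKKKK
KKKKKK
KKKKKK
KKKKKK
KKKKKK
KKKKKK
KKKKKK
KKKKKK

Derivation:
After op 1 paint(1,2,B):
BBKKBB
BBBBBB
BBBBBB
BBBBBB
BBBBBB
BBBWBB
BBBWBB
BBBBBB
After op 2 fill(4,2,W) [44 cells changed]:
WWKKWW
WWWWWW
WWWWWW
WWWWWW
WWWWWW
WWWWWW
WWWWWW
WWWWWW
After op 3 paint(5,3,W):
WWKKWW
WWWWWW
WWWWWW
WWWWWW
WWWWWW
WWWWWW
WWWWWW
WWWWWW
After op 4 fill(3,3,K) [46 cells changed]:
KKKKKK
KKKKKK
KKKKKK
KKKKKK
KKKKKK
KKKKKK
KKKKKK
KKKKKK
After op 5 paint(0,0,W):
WKKKKK
KKKKKK
KKKKKK
KKKKKK
KKKKKK
KKKKKK
KKKKKK
KKKKKK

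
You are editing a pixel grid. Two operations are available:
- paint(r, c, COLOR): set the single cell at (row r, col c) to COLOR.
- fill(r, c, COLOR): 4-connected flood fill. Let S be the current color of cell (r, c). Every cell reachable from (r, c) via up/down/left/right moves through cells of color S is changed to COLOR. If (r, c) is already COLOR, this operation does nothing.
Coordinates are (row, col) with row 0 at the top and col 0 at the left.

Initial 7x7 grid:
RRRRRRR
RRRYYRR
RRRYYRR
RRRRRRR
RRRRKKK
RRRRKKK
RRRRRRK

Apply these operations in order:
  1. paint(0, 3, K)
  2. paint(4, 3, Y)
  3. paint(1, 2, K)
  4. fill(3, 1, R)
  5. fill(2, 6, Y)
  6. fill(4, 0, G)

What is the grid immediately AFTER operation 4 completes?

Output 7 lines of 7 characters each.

After op 1 paint(0,3,K):
RRRKRRR
RRRYYRR
RRRYYRR
RRRRRRR
RRRRKKK
RRRRKKK
RRRRRRK
After op 2 paint(4,3,Y):
RRRKRRR
RRRYYRR
RRRYYRR
RRRRRRR
RRRYKKK
RRRRKKK
RRRRRRK
After op 3 paint(1,2,K):
RRRKRRR
RRKYYRR
RRRYYRR
RRRRRRR
RRRYKKK
RRRRKKK
RRRRRRK
After op 4 fill(3,1,R) [0 cells changed]:
RRRKRRR
RRKYYRR
RRRYYRR
RRRRRRR
RRRYKKK
RRRRKKK
RRRRRRK

Answer: RRRKRRR
RRKYYRR
RRRYYRR
RRRRRRR
RRRYKKK
RRRRKKK
RRRRRRK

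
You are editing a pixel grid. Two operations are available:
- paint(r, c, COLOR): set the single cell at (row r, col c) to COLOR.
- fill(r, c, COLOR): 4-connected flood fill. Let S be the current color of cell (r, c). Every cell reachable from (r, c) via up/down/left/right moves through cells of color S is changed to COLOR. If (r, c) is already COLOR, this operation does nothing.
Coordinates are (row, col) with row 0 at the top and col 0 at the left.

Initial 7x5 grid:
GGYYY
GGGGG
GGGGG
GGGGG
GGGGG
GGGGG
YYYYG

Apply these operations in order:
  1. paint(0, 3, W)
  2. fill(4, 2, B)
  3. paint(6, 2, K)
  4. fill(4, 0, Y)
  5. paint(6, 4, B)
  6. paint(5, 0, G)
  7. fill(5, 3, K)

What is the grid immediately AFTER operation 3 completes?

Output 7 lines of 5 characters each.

Answer: BBYWY
BBBBB
BBBBB
BBBBB
BBBBB
BBBBB
YYKYB

Derivation:
After op 1 paint(0,3,W):
GGYWY
GGGGG
GGGGG
GGGGG
GGGGG
GGGGG
YYYYG
After op 2 fill(4,2,B) [28 cells changed]:
BBYWY
BBBBB
BBBBB
BBBBB
BBBBB
BBBBB
YYYYB
After op 3 paint(6,2,K):
BBYWY
BBBBB
BBBBB
BBBBB
BBBBB
BBBBB
YYKYB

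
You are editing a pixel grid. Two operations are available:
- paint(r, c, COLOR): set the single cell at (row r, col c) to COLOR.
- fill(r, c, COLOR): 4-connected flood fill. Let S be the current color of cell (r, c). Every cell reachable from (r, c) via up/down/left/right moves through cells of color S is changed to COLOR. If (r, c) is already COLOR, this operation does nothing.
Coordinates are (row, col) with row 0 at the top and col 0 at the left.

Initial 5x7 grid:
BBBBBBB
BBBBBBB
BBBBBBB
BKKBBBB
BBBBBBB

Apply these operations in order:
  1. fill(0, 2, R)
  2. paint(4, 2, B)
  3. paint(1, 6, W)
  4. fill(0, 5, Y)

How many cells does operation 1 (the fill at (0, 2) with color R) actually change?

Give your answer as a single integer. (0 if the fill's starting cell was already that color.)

Answer: 33

Derivation:
After op 1 fill(0,2,R) [33 cells changed]:
RRRRRRR
RRRRRRR
RRRRRRR
RKKRRRR
RRRRRRR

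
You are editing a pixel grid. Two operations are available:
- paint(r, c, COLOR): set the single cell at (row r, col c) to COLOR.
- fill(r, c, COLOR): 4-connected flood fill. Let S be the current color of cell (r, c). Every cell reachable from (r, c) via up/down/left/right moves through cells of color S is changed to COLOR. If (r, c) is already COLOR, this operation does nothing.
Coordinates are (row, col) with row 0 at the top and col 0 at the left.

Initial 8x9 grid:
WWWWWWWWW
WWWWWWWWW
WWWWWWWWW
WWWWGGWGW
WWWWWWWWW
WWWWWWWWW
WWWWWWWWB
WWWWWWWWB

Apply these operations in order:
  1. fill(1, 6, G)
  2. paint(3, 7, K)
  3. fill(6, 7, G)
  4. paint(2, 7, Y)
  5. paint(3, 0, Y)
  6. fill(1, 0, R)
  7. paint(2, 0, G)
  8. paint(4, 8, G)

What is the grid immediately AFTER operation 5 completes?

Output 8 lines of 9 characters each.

After op 1 fill(1,6,G) [67 cells changed]:
GGGGGGGGG
GGGGGGGGG
GGGGGGGGG
GGGGGGGGG
GGGGGGGGG
GGGGGGGGG
GGGGGGGGB
GGGGGGGGB
After op 2 paint(3,7,K):
GGGGGGGGG
GGGGGGGGG
GGGGGGGGG
GGGGGGGKG
GGGGGGGGG
GGGGGGGGG
GGGGGGGGB
GGGGGGGGB
After op 3 fill(6,7,G) [0 cells changed]:
GGGGGGGGG
GGGGGGGGG
GGGGGGGGG
GGGGGGGKG
GGGGGGGGG
GGGGGGGGG
GGGGGGGGB
GGGGGGGGB
After op 4 paint(2,7,Y):
GGGGGGGGG
GGGGGGGGG
GGGGGGGYG
GGGGGGGKG
GGGGGGGGG
GGGGGGGGG
GGGGGGGGB
GGGGGGGGB
After op 5 paint(3,0,Y):
GGGGGGGGG
GGGGGGGGG
GGGGGGGYG
YGGGGGGKG
GGGGGGGGG
GGGGGGGGG
GGGGGGGGB
GGGGGGGGB

Answer: GGGGGGGGG
GGGGGGGGG
GGGGGGGYG
YGGGGGGKG
GGGGGGGGG
GGGGGGGGG
GGGGGGGGB
GGGGGGGGB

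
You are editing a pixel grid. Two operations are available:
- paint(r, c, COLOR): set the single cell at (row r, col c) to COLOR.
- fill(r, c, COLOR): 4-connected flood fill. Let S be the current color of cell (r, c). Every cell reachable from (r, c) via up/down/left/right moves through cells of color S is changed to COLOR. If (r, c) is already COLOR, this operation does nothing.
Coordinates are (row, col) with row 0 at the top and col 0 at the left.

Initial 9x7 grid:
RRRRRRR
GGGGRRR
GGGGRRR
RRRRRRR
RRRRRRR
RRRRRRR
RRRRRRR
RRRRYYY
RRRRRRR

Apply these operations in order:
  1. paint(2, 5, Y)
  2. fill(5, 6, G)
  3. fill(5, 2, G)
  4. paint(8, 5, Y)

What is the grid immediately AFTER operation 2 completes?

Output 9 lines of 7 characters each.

After op 1 paint(2,5,Y):
RRRRRRR
GGGGRRR
GGGGRYR
RRRRRRR
RRRRRRR
RRRRRRR
RRRRRRR
RRRRYYY
RRRRRRR
After op 2 fill(5,6,G) [51 cells changed]:
GGGGGGG
GGGGGGG
GGGGGYG
GGGGGGG
GGGGGGG
GGGGGGG
GGGGGGG
GGGGYYY
GGGGGGG

Answer: GGGGGGG
GGGGGGG
GGGGGYG
GGGGGGG
GGGGGGG
GGGGGGG
GGGGGGG
GGGGYYY
GGGGGGG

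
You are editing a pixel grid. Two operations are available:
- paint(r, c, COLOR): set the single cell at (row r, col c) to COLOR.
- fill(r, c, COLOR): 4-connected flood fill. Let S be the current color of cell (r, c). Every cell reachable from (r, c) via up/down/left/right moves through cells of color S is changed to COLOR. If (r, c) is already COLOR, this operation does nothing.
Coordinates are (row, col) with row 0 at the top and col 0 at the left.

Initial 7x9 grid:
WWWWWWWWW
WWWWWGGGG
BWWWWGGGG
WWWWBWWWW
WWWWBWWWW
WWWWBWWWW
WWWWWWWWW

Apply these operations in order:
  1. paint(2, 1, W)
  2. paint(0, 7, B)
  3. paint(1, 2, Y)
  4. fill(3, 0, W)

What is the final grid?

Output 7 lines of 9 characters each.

After op 1 paint(2,1,W):
WWWWWWWWW
WWWWWGGGG
BWWWWGGGG
WWWWBWWWW
WWWWBWWWW
WWWWBWWWW
WWWWWWWWW
After op 2 paint(0,7,B):
WWWWWWWBW
WWWWWGGGG
BWWWWGGGG
WWWWBWWWW
WWWWBWWWW
WWWWBWWWW
WWWWWWWWW
After op 3 paint(1,2,Y):
WWWWWWWBW
WWYWWGGGG
BWWWWGGGG
WWWWBWWWW
WWWWBWWWW
WWWWBWWWW
WWWWWWWWW
After op 4 fill(3,0,W) [0 cells changed]:
WWWWWWWBW
WWYWWGGGG
BWWWWGGGG
WWWWBWWWW
WWWWBWWWW
WWWWBWWWW
WWWWWWWWW

Answer: WWWWWWWBW
WWYWWGGGG
BWWWWGGGG
WWWWBWWWW
WWWWBWWWW
WWWWBWWWW
WWWWWWWWW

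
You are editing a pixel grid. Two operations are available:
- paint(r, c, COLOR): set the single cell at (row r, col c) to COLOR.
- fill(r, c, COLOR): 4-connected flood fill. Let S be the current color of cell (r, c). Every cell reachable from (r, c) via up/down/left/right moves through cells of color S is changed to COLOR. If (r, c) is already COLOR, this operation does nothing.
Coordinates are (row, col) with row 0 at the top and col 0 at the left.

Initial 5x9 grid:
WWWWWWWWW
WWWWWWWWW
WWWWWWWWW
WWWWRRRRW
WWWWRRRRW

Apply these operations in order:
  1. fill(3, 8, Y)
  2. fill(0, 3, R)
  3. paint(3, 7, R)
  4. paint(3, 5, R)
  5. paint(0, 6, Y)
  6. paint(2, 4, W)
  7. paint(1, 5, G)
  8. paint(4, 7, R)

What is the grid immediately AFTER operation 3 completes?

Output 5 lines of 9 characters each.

Answer: RRRRRRRRR
RRRRRRRRR
RRRRRRRRR
RRRRRRRRR
RRRRRRRRR

Derivation:
After op 1 fill(3,8,Y) [37 cells changed]:
YYYYYYYYY
YYYYYYYYY
YYYYYYYYY
YYYYRRRRY
YYYYRRRRY
After op 2 fill(0,3,R) [37 cells changed]:
RRRRRRRRR
RRRRRRRRR
RRRRRRRRR
RRRRRRRRR
RRRRRRRRR
After op 3 paint(3,7,R):
RRRRRRRRR
RRRRRRRRR
RRRRRRRRR
RRRRRRRRR
RRRRRRRRR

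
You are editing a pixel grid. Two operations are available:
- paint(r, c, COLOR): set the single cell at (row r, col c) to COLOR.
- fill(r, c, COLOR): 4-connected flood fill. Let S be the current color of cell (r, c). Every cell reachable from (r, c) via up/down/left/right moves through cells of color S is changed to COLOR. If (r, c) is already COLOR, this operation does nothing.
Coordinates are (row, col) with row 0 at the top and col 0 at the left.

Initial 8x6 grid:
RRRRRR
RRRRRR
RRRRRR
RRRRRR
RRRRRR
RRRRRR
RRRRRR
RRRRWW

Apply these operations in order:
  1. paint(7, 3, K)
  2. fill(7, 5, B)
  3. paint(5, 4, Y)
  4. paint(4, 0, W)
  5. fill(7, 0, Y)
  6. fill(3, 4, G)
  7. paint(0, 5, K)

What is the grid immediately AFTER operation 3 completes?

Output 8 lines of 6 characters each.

Answer: RRRRRR
RRRRRR
RRRRRR
RRRRRR
RRRRRR
RRRRYR
RRRRRR
RRRKBB

Derivation:
After op 1 paint(7,3,K):
RRRRRR
RRRRRR
RRRRRR
RRRRRR
RRRRRR
RRRRRR
RRRRRR
RRRKWW
After op 2 fill(7,5,B) [2 cells changed]:
RRRRRR
RRRRRR
RRRRRR
RRRRRR
RRRRRR
RRRRRR
RRRRRR
RRRKBB
After op 3 paint(5,4,Y):
RRRRRR
RRRRRR
RRRRRR
RRRRRR
RRRRRR
RRRRYR
RRRRRR
RRRKBB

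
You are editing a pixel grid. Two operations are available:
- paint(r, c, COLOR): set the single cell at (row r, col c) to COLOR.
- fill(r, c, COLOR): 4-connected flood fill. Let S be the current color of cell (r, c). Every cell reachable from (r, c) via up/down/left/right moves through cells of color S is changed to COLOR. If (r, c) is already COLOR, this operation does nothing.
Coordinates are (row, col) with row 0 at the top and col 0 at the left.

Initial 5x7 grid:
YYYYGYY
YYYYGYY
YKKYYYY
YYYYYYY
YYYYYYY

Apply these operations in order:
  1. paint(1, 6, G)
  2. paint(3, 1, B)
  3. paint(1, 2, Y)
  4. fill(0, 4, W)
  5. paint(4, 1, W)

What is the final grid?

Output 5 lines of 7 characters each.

Answer: YYYYWYY
YYYYWYG
YKKYYYY
YBYYYYY
YWYYYYY

Derivation:
After op 1 paint(1,6,G):
YYYYGYY
YYYYGYG
YKKYYYY
YYYYYYY
YYYYYYY
After op 2 paint(3,1,B):
YYYYGYY
YYYYGYG
YKKYYYY
YBYYYYY
YYYYYYY
After op 3 paint(1,2,Y):
YYYYGYY
YYYYGYG
YKKYYYY
YBYYYYY
YYYYYYY
After op 4 fill(0,4,W) [2 cells changed]:
YYYYWYY
YYYYWYG
YKKYYYY
YBYYYYY
YYYYYYY
After op 5 paint(4,1,W):
YYYYWYY
YYYYWYG
YKKYYYY
YBYYYYY
YWYYYYY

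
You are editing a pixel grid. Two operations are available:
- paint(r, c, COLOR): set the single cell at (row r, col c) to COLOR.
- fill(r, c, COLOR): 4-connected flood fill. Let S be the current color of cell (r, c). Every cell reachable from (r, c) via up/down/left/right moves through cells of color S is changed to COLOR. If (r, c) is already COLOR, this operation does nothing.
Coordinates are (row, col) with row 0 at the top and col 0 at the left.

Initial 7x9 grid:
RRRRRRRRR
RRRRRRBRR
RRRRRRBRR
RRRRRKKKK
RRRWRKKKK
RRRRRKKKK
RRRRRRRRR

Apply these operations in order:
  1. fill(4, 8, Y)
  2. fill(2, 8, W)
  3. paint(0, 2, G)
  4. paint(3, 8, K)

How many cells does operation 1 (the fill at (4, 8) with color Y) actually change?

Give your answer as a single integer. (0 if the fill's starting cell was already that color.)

After op 1 fill(4,8,Y) [12 cells changed]:
RRRRRRRRR
RRRRRRBRR
RRRRRRBRR
RRRRRYYYY
RRRWRYYYY
RRRRRYYYY
RRRRRRRRR

Answer: 12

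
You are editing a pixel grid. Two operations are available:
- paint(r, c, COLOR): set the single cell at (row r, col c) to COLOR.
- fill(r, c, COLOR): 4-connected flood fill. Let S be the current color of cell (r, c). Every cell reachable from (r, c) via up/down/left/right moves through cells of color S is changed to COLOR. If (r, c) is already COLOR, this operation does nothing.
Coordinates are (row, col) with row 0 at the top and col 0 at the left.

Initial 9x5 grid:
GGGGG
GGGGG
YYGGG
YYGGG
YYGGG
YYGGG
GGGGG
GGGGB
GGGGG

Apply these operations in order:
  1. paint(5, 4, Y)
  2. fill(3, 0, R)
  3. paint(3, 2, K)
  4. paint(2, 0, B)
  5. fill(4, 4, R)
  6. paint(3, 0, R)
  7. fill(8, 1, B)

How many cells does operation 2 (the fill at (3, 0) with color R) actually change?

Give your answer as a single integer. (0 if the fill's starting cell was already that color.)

After op 1 paint(5,4,Y):
GGGGG
GGGGG
YYGGG
YYGGG
YYGGG
YYGGY
GGGGG
GGGGB
GGGGG
After op 2 fill(3,0,R) [8 cells changed]:
GGGGG
GGGGG
RRGGG
RRGGG
RRGGG
RRGGY
GGGGG
GGGGB
GGGGG

Answer: 8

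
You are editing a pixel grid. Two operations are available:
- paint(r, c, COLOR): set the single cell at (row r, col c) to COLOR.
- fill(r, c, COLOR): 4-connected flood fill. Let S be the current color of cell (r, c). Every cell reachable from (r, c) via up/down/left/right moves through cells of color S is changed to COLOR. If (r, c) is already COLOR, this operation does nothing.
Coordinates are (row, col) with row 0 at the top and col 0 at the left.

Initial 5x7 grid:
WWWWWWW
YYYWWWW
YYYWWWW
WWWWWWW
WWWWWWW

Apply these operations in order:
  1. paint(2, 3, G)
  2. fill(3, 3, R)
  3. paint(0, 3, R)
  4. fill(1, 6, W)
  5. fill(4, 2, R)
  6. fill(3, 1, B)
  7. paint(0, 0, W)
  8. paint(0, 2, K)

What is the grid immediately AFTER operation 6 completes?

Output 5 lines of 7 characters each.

Answer: BBBBBBB
YYYBBBB
YYYGBBB
BBBBBBB
BBBBBBB

Derivation:
After op 1 paint(2,3,G):
WWWWWWW
YYYWWWW
YYYGWWW
WWWWWWW
WWWWWWW
After op 2 fill(3,3,R) [28 cells changed]:
RRRRRRR
YYYRRRR
YYYGRRR
RRRRRRR
RRRRRRR
After op 3 paint(0,3,R):
RRRRRRR
YYYRRRR
YYYGRRR
RRRRRRR
RRRRRRR
After op 4 fill(1,6,W) [28 cells changed]:
WWWWWWW
YYYWWWW
YYYGWWW
WWWWWWW
WWWWWWW
After op 5 fill(4,2,R) [28 cells changed]:
RRRRRRR
YYYRRRR
YYYGRRR
RRRRRRR
RRRRRRR
After op 6 fill(3,1,B) [28 cells changed]:
BBBBBBB
YYYBBBB
YYYGBBB
BBBBBBB
BBBBBBB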